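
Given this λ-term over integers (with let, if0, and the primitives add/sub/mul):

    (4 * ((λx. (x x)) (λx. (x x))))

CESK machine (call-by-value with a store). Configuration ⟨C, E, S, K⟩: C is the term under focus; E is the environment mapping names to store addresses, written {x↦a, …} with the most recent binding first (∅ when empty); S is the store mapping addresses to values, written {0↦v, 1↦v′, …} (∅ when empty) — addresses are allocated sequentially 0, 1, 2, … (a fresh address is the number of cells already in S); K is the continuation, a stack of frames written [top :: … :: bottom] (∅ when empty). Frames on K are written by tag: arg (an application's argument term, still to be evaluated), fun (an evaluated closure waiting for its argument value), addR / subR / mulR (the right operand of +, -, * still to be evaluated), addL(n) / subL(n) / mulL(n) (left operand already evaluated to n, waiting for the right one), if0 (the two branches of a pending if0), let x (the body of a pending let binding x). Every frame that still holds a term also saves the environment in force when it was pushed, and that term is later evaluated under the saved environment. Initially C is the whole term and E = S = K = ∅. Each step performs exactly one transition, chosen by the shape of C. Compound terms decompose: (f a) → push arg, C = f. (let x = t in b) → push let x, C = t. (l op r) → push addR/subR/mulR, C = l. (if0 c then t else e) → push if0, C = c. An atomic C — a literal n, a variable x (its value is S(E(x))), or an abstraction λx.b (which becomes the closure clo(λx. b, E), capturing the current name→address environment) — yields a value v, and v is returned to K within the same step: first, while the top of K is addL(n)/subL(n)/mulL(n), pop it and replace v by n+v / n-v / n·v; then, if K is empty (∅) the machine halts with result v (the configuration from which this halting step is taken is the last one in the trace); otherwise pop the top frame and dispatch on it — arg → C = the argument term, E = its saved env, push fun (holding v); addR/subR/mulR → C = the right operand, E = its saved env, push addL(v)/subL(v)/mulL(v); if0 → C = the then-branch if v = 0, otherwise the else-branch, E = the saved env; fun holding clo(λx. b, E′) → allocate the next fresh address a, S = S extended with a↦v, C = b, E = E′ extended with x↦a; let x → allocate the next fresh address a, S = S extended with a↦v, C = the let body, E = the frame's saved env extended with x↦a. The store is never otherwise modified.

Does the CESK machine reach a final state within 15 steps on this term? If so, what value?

step 0: <C=(4 * ((λx. (x x)) (λx. (x x)))), E=∅, S=∅, K=∅>
step 1: <C=4, E=∅, S=∅, K=[mulR]>
step 2: <C=((λx. (x x)) (λx. (x x))), E=∅, S=∅, K=[mulL(4)]>
step 3: <C=(λx. (x x)), E=∅, S=∅, K=[arg :: mulL(4)]>
step 4: <C=(λx. (x x)), E=∅, S=∅, K=[fun :: mulL(4)]>
step 5: <C=(x x), E={x↦0}, S={0↦clo(λx. (x x), ∅)}, K=[mulL(4)]>
step 6: <C=x, E={x↦0}, S={0↦clo(λx. (x x), ∅)}, K=[arg :: mulL(4)]>
step 7: <C=x, E={x↦0}, S={0↦clo(λx. (x x), ∅)}, K=[fun :: mulL(4)]>
step 8: <C=(x x), E={x↦1}, S={0↦clo(λx. (x x), ∅), 1↦clo(λx. (x x), ∅)}, K=[mulL(4)]>
step 9: <C=x, E={x↦1}, S={0↦clo(λx. (x x), ∅), 1↦clo(λx. (x x), ∅)}, K=[arg :: mulL(4)]>
step 10: <C=x, E={x↦1}, S={0↦clo(λx. (x x), ∅), 1↦clo(λx. (x x), ∅)}, K=[fun :: mulL(4)]>
step 11: <C=(x x), E={x↦2}, S={0↦clo(λx. (x x), ∅), 1↦clo(λx. (x x), ∅), 2↦clo(λx. (x x), ∅)}, K=[mulL(4)]>
step 12: <C=x, E={x↦2}, S={0↦clo(λx. (x x), ∅), 1↦clo(λx. (x x), ∅), 2↦clo(λx. (x x), ∅)}, K=[arg :: mulL(4)]>
step 13: <C=x, E={x↦2}, S={0↦clo(λx. (x x), ∅), 1↦clo(λx. (x x), ∅), 2↦clo(λx. (x x), ∅)}, K=[fun :: mulL(4)]>
step 14: <C=(x x), E={x↦3}, S={0↦clo(λx. (x x), ∅), 1↦clo(λx. (x x), ∅), 2↦clo(λx. (x x), ∅), 3↦clo(λx. (x x), ∅)}, K=[mulL(4)]>
step 15: <C=x, E={x↦3}, S={0↦clo(λx. (x x), ∅), 1↦clo(λx. (x x), ∅), 2↦clo(λx. (x x), ∅), 3↦clo(λx. (x x), ∅)}, K=[arg :: mulL(4)]>
→ 15 transitions taken and the configuration is still not final: no result within 15 steps

Answer: DIVERGES (no final state within 15 steps)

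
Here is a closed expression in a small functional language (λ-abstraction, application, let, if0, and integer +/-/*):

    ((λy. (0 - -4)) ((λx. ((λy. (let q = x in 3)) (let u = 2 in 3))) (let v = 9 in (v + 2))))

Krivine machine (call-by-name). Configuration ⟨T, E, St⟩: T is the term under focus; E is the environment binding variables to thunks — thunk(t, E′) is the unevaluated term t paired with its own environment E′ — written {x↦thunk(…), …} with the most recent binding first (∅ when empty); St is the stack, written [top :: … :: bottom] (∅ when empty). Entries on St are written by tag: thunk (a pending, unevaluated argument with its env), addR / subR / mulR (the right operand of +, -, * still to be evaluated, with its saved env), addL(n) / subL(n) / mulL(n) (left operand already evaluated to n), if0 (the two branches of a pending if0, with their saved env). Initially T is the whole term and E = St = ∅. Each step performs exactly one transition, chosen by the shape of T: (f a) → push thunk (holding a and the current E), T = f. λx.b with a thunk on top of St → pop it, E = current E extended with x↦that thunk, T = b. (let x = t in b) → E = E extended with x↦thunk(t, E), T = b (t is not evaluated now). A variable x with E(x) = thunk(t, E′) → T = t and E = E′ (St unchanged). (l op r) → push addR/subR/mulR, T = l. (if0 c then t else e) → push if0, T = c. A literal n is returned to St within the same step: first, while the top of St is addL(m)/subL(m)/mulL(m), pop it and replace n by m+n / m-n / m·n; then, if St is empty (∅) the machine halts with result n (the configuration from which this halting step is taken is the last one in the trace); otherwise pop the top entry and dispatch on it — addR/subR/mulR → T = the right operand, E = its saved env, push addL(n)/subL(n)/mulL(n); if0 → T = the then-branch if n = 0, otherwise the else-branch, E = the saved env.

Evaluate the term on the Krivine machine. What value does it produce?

Answer: 4

Execution trace:
t=0: ⟨T=((λy. (0 - -4)) ((λx. ((λy. (let q = x in 3)) (let u = 2 in 3))) (let v = 9 in (v + 2)))); E=∅; St=∅⟩
t=1: ⟨T=(λy. (0 - -4)); E=∅; St=[thunk]⟩
t=2: ⟨T=(0 - -4); E={y↦thunk(((λx. ((λy. (let q = x in 3)) (let u = 2 in 3))) (let v = 9 in (v + 2))), ∅)}; St=∅⟩
t=3: ⟨T=0; E={y↦thunk(((λx. ((λy. (let q = x in 3)) (let u = 2 in 3))) (let v = 9 in (v + 2))), ∅)}; St=[subR]⟩
t=4: ⟨T=-4; E={y↦thunk(((λx. ((λy. (let q = x in 3)) (let u = 2 in 3))) (let v = 9 in (v + 2))), ∅)}; St=[subL(0)]⟩
→ final value 4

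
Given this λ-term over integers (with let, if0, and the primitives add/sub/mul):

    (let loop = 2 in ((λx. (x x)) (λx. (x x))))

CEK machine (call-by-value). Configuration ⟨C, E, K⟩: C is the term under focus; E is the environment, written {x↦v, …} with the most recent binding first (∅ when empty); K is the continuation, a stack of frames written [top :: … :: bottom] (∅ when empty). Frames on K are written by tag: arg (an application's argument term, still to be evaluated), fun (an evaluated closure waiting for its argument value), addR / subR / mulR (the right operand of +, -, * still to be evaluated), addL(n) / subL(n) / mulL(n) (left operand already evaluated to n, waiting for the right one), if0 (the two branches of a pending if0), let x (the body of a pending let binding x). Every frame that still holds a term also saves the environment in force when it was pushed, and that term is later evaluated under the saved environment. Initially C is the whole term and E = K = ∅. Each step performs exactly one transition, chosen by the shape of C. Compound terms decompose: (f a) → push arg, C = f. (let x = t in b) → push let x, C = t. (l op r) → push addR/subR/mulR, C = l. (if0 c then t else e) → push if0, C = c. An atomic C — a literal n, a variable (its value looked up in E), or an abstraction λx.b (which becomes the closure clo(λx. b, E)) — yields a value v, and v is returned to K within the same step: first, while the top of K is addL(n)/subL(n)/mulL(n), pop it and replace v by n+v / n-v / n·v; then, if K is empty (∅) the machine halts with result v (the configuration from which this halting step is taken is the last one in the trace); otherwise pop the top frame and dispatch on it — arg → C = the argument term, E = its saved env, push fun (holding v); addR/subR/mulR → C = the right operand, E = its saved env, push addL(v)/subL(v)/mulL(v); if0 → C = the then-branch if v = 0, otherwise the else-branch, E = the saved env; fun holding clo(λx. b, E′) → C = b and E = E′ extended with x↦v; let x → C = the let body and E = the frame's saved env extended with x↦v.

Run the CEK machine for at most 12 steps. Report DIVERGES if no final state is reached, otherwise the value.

Answer: DIVERGES (no final state within 12 steps)

Machine steps:
[0] ⟨C=(let loop = 2 in ((λx. (x x)) (λx. (x x)))); E=∅; K=∅⟩
[1] ⟨C=2; E=∅; K=[let loop]⟩
[2] ⟨C=((λx. (x x)) (λx. (x x))); E={loop↦2}; K=∅⟩
[3] ⟨C=(λx. (x x)); E={loop↦2}; K=[arg]⟩
[4] ⟨C=(λx. (x x)); E={loop↦2}; K=[fun]⟩
[5] ⟨C=(x x); E={x↦clo(λx. (x x), {loop↦2}), loop↦2}; K=∅⟩
[6] ⟨C=x; E={x↦clo(λx. (x x), {loop↦2}), loop↦2}; K=[arg]⟩
[7] ⟨C=x; E={x↦clo(λx. (x x), {loop↦2}), loop↦2}; K=[fun]⟩
… configuration repeats with period 3 (steps 5–7 recur indefinitely) …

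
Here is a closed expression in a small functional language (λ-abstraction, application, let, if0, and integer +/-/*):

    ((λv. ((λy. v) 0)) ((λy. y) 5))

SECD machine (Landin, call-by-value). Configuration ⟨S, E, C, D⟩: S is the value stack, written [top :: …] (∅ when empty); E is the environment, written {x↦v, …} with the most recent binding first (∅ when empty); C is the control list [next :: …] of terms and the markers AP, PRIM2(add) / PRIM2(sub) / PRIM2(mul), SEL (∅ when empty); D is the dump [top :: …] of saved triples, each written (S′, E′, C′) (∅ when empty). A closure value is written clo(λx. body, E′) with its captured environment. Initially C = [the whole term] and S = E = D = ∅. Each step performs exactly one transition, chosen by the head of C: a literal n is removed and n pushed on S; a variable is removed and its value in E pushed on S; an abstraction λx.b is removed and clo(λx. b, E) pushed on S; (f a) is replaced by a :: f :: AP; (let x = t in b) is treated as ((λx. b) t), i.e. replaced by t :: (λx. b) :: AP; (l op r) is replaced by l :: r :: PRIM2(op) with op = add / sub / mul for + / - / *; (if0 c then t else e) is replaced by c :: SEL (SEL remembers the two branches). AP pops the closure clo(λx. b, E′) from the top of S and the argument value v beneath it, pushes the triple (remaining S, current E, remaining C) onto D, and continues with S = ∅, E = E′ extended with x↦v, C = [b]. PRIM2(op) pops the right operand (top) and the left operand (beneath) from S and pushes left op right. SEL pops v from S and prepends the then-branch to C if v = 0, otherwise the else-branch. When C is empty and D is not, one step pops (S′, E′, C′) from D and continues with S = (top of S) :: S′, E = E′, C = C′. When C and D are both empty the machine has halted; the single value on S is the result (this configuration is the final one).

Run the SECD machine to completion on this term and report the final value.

Answer: 5

Machine steps:
[0] [S=∅ | E=∅ | C=[((λv. ((λy. v) 0)) ((λy. y) 5))] | D=∅]
[1] [S=∅ | E=∅ | C=[((λy. y) 5) :: (λv. ((λy. v) 0)) :: AP] | D=∅]
[2] [S=∅ | E=∅ | C=[5 :: (λy. y) :: AP :: (λv. ((λy. v) 0)) :: AP] | D=∅]
[3] [S=[5] | E=∅ | C=[(λy. y) :: AP :: (λv. ((λy. v) 0)) :: AP] | D=∅]
[4] [S=[clo(λy. y, ∅) :: 5] | E=∅ | C=[AP :: (λv. ((λy. v) 0)) :: AP] | D=∅]
[5] [S=∅ | E={y↦5} | C=[y] | D=[(∅, ∅, [(λv. ((λy. v) 0)) :: AP])]]
[6] [S=[5] | E={y↦5} | C=∅ | D=[(∅, ∅, [(λv. ((λy. v) 0)) :: AP])]]
[7] [S=[5] | E=∅ | C=[(λv. ((λy. v) 0)) :: AP] | D=∅]
[8] [S=[clo(λv. ((λy. v) 0), ∅) :: 5] | E=∅ | C=[AP] | D=∅]
[9] [S=∅ | E={v↦5} | C=[((λy. v) 0)] | D=[(∅, ∅, ∅)]]
[10] [S=∅ | E={v↦5} | C=[0 :: (λy. v) :: AP] | D=[(∅, ∅, ∅)]]
[11] [S=[0] | E={v↦5} | C=[(λy. v) :: AP] | D=[(∅, ∅, ∅)]]
[12] [S=[clo(λy. v, {v↦5}) :: 0] | E={v↦5} | C=[AP] | D=[(∅, ∅, ∅)]]
[13] [S=∅ | E={y↦0, v↦5} | C=[v] | D=[(∅, {v↦5}, ∅) :: (∅, ∅, ∅)]]
[14] [S=[5] | E={y↦0, v↦5} | C=∅ | D=[(∅, {v↦5}, ∅) :: (∅, ∅, ∅)]]
[15] [S=[5] | E={v↦5} | C=∅ | D=[(∅, ∅, ∅)]]
[16] [S=[5] | E=∅ | C=∅ | D=∅]
→ final value 5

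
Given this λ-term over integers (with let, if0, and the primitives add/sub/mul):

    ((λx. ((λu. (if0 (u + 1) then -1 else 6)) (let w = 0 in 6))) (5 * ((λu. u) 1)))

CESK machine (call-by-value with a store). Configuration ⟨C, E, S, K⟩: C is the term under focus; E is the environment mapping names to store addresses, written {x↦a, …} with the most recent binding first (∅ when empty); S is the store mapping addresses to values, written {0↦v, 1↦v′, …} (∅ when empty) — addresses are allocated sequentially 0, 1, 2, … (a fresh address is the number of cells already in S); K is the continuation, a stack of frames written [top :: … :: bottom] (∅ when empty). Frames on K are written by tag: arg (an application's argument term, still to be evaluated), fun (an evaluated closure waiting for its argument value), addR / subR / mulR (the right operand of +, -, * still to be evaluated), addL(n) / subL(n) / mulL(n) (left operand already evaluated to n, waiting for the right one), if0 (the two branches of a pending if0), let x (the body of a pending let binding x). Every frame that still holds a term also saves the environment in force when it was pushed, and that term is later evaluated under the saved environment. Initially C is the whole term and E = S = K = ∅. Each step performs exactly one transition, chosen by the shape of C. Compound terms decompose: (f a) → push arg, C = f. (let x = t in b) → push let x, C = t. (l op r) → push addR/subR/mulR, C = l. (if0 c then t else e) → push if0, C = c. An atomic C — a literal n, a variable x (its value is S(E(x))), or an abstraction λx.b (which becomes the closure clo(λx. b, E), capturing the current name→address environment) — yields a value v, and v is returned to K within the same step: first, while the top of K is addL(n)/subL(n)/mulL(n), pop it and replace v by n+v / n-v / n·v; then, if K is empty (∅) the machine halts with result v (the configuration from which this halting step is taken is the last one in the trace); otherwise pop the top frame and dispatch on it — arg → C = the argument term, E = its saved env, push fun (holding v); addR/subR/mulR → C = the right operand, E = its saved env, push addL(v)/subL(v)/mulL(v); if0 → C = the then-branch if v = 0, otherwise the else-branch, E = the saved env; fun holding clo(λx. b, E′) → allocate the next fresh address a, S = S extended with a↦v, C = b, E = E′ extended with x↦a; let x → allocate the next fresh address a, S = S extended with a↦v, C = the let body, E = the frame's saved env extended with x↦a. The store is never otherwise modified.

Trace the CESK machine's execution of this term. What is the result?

Answer: 6

Execution trace:
t=0: [C=((λx. ((λu. (if0 (u + 1) then -1 else 6)) (let w = 0 in 6))) (5 * ((λu. u) 1))) | E=∅ | S=∅ | K=∅]
t=1: [C=(λx. ((λu. (if0 (u + 1) then -1 else 6)) (let w = 0 in 6))) | E=∅ | S=∅ | K=[arg]]
t=2: [C=(5 * ((λu. u) 1)) | E=∅ | S=∅ | K=[fun]]
t=3: [C=5 | E=∅ | S=∅ | K=[mulR :: fun]]
t=4: [C=((λu. u) 1) | E=∅ | S=∅ | K=[mulL(5) :: fun]]
t=5: [C=(λu. u) | E=∅ | S=∅ | K=[arg :: mulL(5) :: fun]]
t=6: [C=1 | E=∅ | S=∅ | K=[fun :: mulL(5) :: fun]]
t=7: [C=u | E={u↦0} | S={0↦1} | K=[mulL(5) :: fun]]
t=8: [C=((λu. (if0 (u + 1) then -1 else 6)) (let w = 0 in 6)) | E={x↦1} | S={0↦1, 1↦5} | K=∅]
t=9: [C=(λu. (if0 (u + 1) then -1 else 6)) | E={x↦1} | S={0↦1, 1↦5} | K=[arg]]
t=10: [C=(let w = 0 in 6) | E={x↦1} | S={0↦1, 1↦5} | K=[fun]]
t=11: [C=0 | E={x↦1} | S={0↦1, 1↦5} | K=[let w :: fun]]
t=12: [C=6 | E={w↦2, x↦1} | S={0↦1, 1↦5, 2↦0} | K=[fun]]
t=13: [C=(if0 (u + 1) then -1 else 6) | E={u↦3, x↦1} | S={0↦1, 1↦5, 2↦0, 3↦6} | K=∅]
t=14: [C=(u + 1) | E={u↦3, x↦1} | S={0↦1, 1↦5, 2↦0, 3↦6} | K=[if0]]
t=15: [C=u | E={u↦3, x↦1} | S={0↦1, 1↦5, 2↦0, 3↦6} | K=[addR :: if0]]
t=16: [C=1 | E={u↦3, x↦1} | S={0↦1, 1↦5, 2↦0, 3↦6} | K=[addL(6) :: if0]]
t=17: [C=6 | E={u↦3, x↦1} | S={0↦1, 1↦5, 2↦0, 3↦6} | K=∅]
→ final value 6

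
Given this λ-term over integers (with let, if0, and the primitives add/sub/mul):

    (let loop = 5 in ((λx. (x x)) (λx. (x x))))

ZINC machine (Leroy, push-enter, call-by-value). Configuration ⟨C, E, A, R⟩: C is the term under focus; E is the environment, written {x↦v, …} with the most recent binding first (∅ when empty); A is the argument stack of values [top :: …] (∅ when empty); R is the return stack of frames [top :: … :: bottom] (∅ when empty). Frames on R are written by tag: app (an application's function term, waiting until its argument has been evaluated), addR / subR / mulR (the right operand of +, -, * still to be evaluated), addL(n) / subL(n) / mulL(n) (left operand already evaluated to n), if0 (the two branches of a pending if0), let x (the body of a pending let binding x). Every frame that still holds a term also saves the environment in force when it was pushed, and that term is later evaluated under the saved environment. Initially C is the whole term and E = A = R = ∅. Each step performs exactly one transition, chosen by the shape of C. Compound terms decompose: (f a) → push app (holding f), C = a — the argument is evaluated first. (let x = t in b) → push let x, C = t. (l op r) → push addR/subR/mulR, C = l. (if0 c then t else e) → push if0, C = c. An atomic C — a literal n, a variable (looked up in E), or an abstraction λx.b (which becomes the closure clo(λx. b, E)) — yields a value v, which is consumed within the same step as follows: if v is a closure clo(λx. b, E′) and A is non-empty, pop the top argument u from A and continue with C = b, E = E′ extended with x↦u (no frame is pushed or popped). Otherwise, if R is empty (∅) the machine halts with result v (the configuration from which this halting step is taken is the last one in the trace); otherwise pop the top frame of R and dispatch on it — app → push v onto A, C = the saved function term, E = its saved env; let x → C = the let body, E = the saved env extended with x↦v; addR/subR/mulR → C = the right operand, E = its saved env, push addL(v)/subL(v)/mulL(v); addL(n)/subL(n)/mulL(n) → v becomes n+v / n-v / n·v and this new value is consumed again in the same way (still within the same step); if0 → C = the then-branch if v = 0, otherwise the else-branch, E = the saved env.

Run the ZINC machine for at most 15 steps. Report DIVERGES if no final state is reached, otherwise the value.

Answer: DIVERGES (no final state within 15 steps)

Machine steps:
0. [C=(let loop = 5 in ((λx. (x x)) (λx. (x x)))) | E=∅ | A=∅ | R=∅]
1. [C=5 | E=∅ | A=∅ | R=[let loop]]
2. [C=((λx. (x x)) (λx. (x x))) | E={loop↦5} | A=∅ | R=∅]
3. [C=(λx. (x x)) | E={loop↦5} | A=∅ | R=[app]]
4. [C=(λx. (x x)) | E={loop↦5} | A=[clo(λx. (x x), {loop↦5})] | R=∅]
5. [C=(x x) | E={x↦clo(λx. (x x), {loop↦5}), loop↦5} | A=∅ | R=∅]
6. [C=x | E={x↦clo(λx. (x x), {loop↦5}), loop↦5} | A=∅ | R=[app]]
7. [C=x | E={x↦clo(λx. (x x), {loop↦5}), loop↦5} | A=[clo(λx. (x x), {loop↦5})] | R=∅]
… configuration repeats with period 3 (steps 5–7 recur indefinitely) …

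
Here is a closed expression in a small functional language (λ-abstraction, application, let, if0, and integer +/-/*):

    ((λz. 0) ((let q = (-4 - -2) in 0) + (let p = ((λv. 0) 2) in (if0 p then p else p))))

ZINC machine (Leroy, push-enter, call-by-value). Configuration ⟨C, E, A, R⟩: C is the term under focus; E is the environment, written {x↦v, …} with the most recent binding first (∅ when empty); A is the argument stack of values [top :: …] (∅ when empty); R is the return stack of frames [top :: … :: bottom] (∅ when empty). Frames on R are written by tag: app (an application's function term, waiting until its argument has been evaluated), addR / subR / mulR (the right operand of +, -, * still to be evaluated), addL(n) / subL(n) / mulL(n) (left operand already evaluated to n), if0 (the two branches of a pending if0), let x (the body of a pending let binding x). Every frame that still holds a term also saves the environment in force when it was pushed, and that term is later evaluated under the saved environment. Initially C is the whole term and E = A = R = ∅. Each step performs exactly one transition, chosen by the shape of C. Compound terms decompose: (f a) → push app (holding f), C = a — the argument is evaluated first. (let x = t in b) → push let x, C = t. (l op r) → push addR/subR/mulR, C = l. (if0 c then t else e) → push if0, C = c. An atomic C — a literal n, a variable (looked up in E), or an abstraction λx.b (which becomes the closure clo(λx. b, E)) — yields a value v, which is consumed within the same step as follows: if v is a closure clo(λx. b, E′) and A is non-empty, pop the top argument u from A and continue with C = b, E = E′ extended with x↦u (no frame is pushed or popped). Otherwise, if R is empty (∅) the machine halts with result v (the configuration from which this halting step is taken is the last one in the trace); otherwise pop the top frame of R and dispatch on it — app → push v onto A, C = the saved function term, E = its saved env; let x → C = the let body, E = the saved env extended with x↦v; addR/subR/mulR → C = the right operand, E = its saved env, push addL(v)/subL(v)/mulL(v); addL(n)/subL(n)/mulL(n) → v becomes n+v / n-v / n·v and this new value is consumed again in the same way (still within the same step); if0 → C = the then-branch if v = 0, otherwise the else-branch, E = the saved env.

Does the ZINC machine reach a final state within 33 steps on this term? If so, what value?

0. ⟨C=((λz. 0) ((let q = (-4 - -2) in 0) + (let p = ((λv. 0) 2) in (if0 p then p else p)))); E=∅; A=∅; R=∅⟩
1. ⟨C=((let q = (-4 - -2) in 0) + (let p = ((λv. 0) 2) in (if0 p then p else p))); E=∅; A=∅; R=[app]⟩
2. ⟨C=(let q = (-4 - -2) in 0); E=∅; A=∅; R=[addR :: app]⟩
3. ⟨C=(-4 - -2); E=∅; A=∅; R=[let q :: addR :: app]⟩
4. ⟨C=-4; E=∅; A=∅; R=[subR :: let q :: addR :: app]⟩
5. ⟨C=-2; E=∅; A=∅; R=[subL(-4) :: let q :: addR :: app]⟩
6. ⟨C=0; E={q↦-2}; A=∅; R=[addR :: app]⟩
7. ⟨C=(let p = ((λv. 0) 2) in (if0 p then p else p)); E=∅; A=∅; R=[addL(0) :: app]⟩
8. ⟨C=((λv. 0) 2); E=∅; A=∅; R=[let p :: addL(0) :: app]⟩
9. ⟨C=2; E=∅; A=∅; R=[app :: let p :: addL(0) :: app]⟩
10. ⟨C=(λv. 0); E=∅; A=[2]; R=[let p :: addL(0) :: app]⟩
11. ⟨C=0; E={v↦2}; A=∅; R=[let p :: addL(0) :: app]⟩
12. ⟨C=(if0 p then p else p); E={p↦0}; A=∅; R=[addL(0) :: app]⟩
13. ⟨C=p; E={p↦0}; A=∅; R=[if0 :: addL(0) :: app]⟩
14. ⟨C=p; E={p↦0}; A=∅; R=[addL(0) :: app]⟩
15. ⟨C=(λz. 0); E=∅; A=[0]; R=∅⟩
16. ⟨C=0; E={z↦0}; A=∅; R=∅⟩
→ final value 0

Answer: 0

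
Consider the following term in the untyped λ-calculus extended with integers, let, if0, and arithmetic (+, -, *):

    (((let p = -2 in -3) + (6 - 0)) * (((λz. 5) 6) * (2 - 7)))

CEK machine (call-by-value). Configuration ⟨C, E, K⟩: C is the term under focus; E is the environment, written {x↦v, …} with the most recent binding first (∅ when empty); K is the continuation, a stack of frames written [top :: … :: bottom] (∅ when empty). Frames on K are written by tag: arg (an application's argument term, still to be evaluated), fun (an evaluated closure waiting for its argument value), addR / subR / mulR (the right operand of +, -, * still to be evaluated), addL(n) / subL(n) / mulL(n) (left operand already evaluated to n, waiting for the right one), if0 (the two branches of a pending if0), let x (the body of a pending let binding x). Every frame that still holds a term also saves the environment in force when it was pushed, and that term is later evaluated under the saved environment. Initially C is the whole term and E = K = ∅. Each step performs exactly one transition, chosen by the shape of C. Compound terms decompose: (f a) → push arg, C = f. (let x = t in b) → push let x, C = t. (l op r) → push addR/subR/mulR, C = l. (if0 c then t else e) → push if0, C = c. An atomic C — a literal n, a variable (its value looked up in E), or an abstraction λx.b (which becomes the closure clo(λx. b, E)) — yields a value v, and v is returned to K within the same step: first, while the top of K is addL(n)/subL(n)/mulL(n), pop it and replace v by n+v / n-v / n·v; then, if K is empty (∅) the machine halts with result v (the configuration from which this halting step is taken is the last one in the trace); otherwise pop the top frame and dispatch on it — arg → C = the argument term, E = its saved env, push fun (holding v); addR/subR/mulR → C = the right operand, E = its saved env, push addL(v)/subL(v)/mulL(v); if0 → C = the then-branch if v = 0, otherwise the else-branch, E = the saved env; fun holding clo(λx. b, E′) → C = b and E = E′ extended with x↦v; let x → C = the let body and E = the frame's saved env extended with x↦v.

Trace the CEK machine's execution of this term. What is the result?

[0] <C=(((let p = -2 in -3) + (6 - 0)) * (((λz. 5) 6) * (2 - 7))), E=∅, K=∅>
[1] <C=((let p = -2 in -3) + (6 - 0)), E=∅, K=[mulR]>
[2] <C=(let p = -2 in -3), E=∅, K=[addR :: mulR]>
[3] <C=-2, E=∅, K=[let p :: addR :: mulR]>
[4] <C=-3, E={p↦-2}, K=[addR :: mulR]>
[5] <C=(6 - 0), E=∅, K=[addL(-3) :: mulR]>
[6] <C=6, E=∅, K=[subR :: addL(-3) :: mulR]>
[7] <C=0, E=∅, K=[subL(6) :: addL(-3) :: mulR]>
[8] <C=(((λz. 5) 6) * (2 - 7)), E=∅, K=[mulL(3)]>
[9] <C=((λz. 5) 6), E=∅, K=[mulR :: mulL(3)]>
[10] <C=(λz. 5), E=∅, K=[arg :: mulR :: mulL(3)]>
[11] <C=6, E=∅, K=[fun :: mulR :: mulL(3)]>
[12] <C=5, E={z↦6}, K=[mulR :: mulL(3)]>
[13] <C=(2 - 7), E=∅, K=[mulL(5) :: mulL(3)]>
[14] <C=2, E=∅, K=[subR :: mulL(5) :: mulL(3)]>
[15] <C=7, E=∅, K=[subL(2) :: mulL(5) :: mulL(3)]>
→ final value -75

Answer: -75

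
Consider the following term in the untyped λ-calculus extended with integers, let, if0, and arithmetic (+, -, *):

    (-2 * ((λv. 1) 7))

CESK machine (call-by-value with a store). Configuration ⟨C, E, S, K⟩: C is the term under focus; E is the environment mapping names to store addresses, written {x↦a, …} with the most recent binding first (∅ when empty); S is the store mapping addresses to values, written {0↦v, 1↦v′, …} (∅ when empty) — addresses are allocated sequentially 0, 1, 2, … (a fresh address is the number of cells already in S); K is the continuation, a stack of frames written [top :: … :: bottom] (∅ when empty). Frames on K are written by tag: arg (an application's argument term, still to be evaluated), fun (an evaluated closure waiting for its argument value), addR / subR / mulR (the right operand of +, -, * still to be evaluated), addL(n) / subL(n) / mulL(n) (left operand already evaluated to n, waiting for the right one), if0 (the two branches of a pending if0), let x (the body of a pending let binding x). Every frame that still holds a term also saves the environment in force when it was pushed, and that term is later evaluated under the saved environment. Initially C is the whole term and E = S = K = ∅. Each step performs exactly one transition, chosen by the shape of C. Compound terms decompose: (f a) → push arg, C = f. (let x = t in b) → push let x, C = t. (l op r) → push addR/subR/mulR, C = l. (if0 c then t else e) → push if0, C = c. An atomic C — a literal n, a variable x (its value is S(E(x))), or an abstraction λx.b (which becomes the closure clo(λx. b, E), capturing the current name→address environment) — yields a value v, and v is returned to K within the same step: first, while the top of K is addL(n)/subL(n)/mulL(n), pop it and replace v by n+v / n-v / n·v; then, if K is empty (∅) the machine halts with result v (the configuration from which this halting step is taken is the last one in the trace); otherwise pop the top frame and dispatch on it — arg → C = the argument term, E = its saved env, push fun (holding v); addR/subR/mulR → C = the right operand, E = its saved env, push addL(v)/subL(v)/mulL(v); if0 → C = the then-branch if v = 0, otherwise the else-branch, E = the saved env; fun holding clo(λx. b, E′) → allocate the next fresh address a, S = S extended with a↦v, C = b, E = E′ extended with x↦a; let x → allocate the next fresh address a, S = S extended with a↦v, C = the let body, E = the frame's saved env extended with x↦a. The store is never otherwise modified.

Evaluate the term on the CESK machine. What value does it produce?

t=0: [C=(-2 * ((λv. 1) 7)) | E=∅ | S=∅ | K=∅]
t=1: [C=-2 | E=∅ | S=∅ | K=[mulR]]
t=2: [C=((λv. 1) 7) | E=∅ | S=∅ | K=[mulL(-2)]]
t=3: [C=(λv. 1) | E=∅ | S=∅ | K=[arg :: mulL(-2)]]
t=4: [C=7 | E=∅ | S=∅ | K=[fun :: mulL(-2)]]
t=5: [C=1 | E={v↦0} | S={0↦7} | K=[mulL(-2)]]
→ final value -2

Answer: -2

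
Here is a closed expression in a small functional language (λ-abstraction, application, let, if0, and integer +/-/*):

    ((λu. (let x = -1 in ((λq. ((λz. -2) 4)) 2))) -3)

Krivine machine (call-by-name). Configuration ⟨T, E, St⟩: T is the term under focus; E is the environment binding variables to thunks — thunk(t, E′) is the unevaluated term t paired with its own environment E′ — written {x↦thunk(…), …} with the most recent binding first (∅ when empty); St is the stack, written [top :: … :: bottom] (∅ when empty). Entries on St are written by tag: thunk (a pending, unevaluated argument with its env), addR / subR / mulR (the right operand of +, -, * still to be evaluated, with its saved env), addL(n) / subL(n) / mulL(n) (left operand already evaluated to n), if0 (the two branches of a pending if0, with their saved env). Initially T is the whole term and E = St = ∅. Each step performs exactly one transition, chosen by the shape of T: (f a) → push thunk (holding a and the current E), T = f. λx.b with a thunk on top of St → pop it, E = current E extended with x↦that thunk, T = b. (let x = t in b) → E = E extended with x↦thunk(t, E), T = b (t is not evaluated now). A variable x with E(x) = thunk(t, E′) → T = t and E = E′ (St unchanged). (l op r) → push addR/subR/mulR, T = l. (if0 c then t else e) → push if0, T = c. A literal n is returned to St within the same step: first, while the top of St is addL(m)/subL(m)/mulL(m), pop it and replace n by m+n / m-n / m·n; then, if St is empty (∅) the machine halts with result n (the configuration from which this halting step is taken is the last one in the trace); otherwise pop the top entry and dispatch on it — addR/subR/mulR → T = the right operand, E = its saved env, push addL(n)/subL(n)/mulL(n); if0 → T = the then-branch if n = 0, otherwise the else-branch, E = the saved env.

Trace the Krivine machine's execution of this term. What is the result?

Answer: -2

Machine steps:
step 0: [T=((λu. (let x = -1 in ((λq. ((λz. -2) 4)) 2))) -3) | E=∅ | St=∅]
step 1: [T=(λu. (let x = -1 in ((λq. ((λz. -2) 4)) 2))) | E=∅ | St=[thunk]]
step 2: [T=(let x = -1 in ((λq. ((λz. -2) 4)) 2)) | E={u↦thunk(-3, ∅)} | St=∅]
step 3: [T=((λq. ((λz. -2) 4)) 2) | E={x↦thunk(-1, {u↦thunk(-3, ∅)}), u↦thunk(-3, ∅)} | St=∅]
step 4: [T=(λq. ((λz. -2) 4)) | E={x↦thunk(-1, {u↦thunk(-3, ∅)}), u↦thunk(-3, ∅)} | St=[thunk]]
step 5: [T=((λz. -2) 4) | E={q↦thunk(2, {x↦thunk(-1, {u↦thunk(-3, ∅)}), u↦thunk(-3, ∅)}), x↦thunk(-1, {u↦thunk(-3, ∅)}), u↦thunk(-3, ∅)} | St=∅]
step 6: [T=(λz. -2) | E={q↦thunk(2, {x↦thunk(-1, {u↦thunk(-3, ∅)}), u↦thunk(-3, ∅)}), x↦thunk(-1, {u↦thunk(-3, ∅)}), u↦thunk(-3, ∅)} | St=[thunk]]
step 7: [T=-2 | E={z↦thunk(4, {q↦thunk(2, {x↦thunk(-1, {u↦thunk(-3, ∅)}), u↦thunk(-3, ∅)}), x↦thunk(-1, {u↦thunk(-3, ∅)}), u↦thunk(-3, ∅)}), q↦thunk(2, {x↦thunk(-1, {u↦thunk(-3, ∅)}), u↦thunk(-3, ∅)}), x↦thunk(-1, {u↦thunk(-3, ∅)}), u↦thunk(-3, ∅)} | St=∅]
→ final value -2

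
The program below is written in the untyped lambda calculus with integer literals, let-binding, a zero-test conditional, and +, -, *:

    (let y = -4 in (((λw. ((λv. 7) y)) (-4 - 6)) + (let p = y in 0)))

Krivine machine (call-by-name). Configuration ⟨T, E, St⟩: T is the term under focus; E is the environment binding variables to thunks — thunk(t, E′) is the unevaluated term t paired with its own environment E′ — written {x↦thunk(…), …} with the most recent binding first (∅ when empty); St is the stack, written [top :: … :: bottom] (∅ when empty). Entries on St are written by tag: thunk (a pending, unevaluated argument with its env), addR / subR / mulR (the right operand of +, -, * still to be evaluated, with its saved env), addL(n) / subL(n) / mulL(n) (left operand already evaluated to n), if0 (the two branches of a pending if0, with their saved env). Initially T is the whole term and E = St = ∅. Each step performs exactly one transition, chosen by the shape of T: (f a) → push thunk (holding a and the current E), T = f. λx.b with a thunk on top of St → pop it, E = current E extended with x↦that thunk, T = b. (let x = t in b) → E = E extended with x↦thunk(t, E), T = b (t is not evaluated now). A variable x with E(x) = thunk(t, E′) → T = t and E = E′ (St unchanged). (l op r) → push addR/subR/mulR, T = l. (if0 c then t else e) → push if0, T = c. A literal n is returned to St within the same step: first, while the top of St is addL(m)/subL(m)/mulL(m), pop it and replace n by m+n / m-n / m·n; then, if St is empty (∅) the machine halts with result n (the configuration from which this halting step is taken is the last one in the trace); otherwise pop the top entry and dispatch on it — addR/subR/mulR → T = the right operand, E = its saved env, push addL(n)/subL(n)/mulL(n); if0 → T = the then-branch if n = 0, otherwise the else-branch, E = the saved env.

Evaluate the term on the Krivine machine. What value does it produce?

Answer: 7

Machine steps:
step 0: [T=(let y = -4 in (((λw. ((λv. 7) y)) (-4 - 6)) + (let p = y in 0))) | E=∅ | St=∅]
step 1: [T=(((λw. ((λv. 7) y)) (-4 - 6)) + (let p = y in 0)) | E={y↦thunk(-4, ∅)} | St=∅]
step 2: [T=((λw. ((λv. 7) y)) (-4 - 6)) | E={y↦thunk(-4, ∅)} | St=[addR]]
step 3: [T=(λw. ((λv. 7) y)) | E={y↦thunk(-4, ∅)} | St=[thunk :: addR]]
step 4: [T=((λv. 7) y) | E={w↦thunk((-4 - 6), {y↦thunk(-4, ∅)}), y↦thunk(-4, ∅)} | St=[addR]]
step 5: [T=(λv. 7) | E={w↦thunk((-4 - 6), {y↦thunk(-4, ∅)}), y↦thunk(-4, ∅)} | St=[thunk :: addR]]
step 6: [T=7 | E={v↦thunk(y, {w↦thunk((-4 - 6), {y↦thunk(-4, ∅)}), y↦thunk(-4, ∅)}), w↦thunk((-4 - 6), {y↦thunk(-4, ∅)}), y↦thunk(-4, ∅)} | St=[addR]]
step 7: [T=(let p = y in 0) | E={y↦thunk(-4, ∅)} | St=[addL(7)]]
step 8: [T=0 | E={p↦thunk(y, {y↦thunk(-4, ∅)}), y↦thunk(-4, ∅)} | St=[addL(7)]]
→ final value 7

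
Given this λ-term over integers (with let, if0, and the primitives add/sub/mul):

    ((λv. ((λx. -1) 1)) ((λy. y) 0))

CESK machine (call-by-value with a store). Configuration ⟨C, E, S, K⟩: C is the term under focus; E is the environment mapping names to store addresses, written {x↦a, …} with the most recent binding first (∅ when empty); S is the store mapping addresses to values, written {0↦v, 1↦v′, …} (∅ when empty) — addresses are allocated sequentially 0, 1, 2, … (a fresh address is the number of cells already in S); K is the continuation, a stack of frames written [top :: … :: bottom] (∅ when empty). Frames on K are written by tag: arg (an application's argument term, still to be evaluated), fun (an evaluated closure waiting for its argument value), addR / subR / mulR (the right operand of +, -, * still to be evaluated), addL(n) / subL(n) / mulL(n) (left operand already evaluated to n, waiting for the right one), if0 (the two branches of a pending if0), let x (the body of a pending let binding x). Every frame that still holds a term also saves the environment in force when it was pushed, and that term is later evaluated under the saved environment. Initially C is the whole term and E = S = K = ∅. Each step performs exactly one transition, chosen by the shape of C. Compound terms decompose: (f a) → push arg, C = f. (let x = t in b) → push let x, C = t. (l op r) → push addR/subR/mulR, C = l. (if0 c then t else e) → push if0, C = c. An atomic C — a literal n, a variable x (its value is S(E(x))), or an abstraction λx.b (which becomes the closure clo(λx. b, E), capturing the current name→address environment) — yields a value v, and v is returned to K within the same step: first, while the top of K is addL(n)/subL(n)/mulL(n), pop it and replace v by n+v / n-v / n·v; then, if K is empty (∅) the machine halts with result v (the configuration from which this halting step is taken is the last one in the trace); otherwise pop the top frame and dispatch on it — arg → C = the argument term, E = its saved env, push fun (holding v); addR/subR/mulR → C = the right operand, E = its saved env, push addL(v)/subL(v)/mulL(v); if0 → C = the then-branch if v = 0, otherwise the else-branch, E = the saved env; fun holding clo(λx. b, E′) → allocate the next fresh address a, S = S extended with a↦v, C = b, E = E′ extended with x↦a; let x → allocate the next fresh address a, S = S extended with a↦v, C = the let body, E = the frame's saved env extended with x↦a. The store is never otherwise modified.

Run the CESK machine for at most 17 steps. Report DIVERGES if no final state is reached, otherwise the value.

Answer: -1

Machine steps:
0. [C=((λv. ((λx. -1) 1)) ((λy. y) 0)) | E=∅ | S=∅ | K=∅]
1. [C=(λv. ((λx. -1) 1)) | E=∅ | S=∅ | K=[arg]]
2. [C=((λy. y) 0) | E=∅ | S=∅ | K=[fun]]
3. [C=(λy. y) | E=∅ | S=∅ | K=[arg :: fun]]
4. [C=0 | E=∅ | S=∅ | K=[fun :: fun]]
5. [C=y | E={y↦0} | S={0↦0} | K=[fun]]
6. [C=((λx. -1) 1) | E={v↦1} | S={0↦0, 1↦0} | K=∅]
7. [C=(λx. -1) | E={v↦1} | S={0↦0, 1↦0} | K=[arg]]
8. [C=1 | E={v↦1} | S={0↦0, 1↦0} | K=[fun]]
9. [C=-1 | E={x↦2, v↦1} | S={0↦0, 1↦0, 2↦1} | K=∅]
→ final value -1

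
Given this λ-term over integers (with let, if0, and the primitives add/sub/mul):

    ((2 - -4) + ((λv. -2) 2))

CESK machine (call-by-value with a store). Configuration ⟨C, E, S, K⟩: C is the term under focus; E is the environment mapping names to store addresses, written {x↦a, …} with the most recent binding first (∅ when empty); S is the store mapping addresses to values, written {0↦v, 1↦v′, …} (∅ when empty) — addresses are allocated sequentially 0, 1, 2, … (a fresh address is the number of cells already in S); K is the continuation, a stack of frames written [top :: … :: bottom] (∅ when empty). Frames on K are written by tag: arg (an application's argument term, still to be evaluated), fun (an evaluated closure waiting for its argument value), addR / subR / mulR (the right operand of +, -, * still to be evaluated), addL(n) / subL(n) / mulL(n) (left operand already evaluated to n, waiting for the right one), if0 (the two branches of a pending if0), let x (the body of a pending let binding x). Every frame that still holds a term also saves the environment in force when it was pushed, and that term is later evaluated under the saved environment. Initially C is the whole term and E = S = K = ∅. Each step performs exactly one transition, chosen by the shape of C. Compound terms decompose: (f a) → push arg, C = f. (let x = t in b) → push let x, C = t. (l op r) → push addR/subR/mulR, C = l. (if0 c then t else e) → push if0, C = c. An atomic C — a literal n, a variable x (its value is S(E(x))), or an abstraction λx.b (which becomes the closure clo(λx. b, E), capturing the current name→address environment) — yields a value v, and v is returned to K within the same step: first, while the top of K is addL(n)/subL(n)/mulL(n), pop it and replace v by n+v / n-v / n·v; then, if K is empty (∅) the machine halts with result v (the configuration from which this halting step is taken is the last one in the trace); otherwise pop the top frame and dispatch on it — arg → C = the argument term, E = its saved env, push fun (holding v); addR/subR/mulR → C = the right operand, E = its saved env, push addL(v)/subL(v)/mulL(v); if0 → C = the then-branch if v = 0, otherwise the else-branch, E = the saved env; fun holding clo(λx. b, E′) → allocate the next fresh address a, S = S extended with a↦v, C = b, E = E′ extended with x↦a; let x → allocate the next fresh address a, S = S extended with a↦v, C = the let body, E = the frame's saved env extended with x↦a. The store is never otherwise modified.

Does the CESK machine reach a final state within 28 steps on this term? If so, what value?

t=0: <C=((2 - -4) + ((λv. -2) 2)), E=∅, S=∅, K=∅>
t=1: <C=(2 - -4), E=∅, S=∅, K=[addR]>
t=2: <C=2, E=∅, S=∅, K=[subR :: addR]>
t=3: <C=-4, E=∅, S=∅, K=[subL(2) :: addR]>
t=4: <C=((λv. -2) 2), E=∅, S=∅, K=[addL(6)]>
t=5: <C=(λv. -2), E=∅, S=∅, K=[arg :: addL(6)]>
t=6: <C=2, E=∅, S=∅, K=[fun :: addL(6)]>
t=7: <C=-2, E={v↦0}, S={0↦2}, K=[addL(6)]>
→ final value 4

Answer: 4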